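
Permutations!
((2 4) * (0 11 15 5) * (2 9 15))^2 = (0 2 9 5 11 4 15)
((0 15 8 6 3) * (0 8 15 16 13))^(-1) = ((0 16 13)(3 8 6))^(-1) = (0 13 16)(3 6 8)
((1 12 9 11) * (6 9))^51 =((1 12 6 9 11))^51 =(1 12 6 9 11)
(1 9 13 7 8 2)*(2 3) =(1 9 13 7 8 3 2) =[0, 9, 1, 2, 4, 5, 6, 8, 3, 13, 10, 11, 12, 7]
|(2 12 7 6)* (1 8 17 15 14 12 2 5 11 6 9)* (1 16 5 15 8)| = |(5 11 6 15 14 12 7 9 16)(8 17)| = 18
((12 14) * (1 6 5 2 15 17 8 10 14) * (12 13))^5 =(1 17 12 15 13 2 14 5 10 6 8)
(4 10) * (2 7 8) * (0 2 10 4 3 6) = (0 2 7 8 10 3 6) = [2, 1, 7, 6, 4, 5, 0, 8, 10, 9, 3]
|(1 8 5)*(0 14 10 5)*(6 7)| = |(0 14 10 5 1 8)(6 7)| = 6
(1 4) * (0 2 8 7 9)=(0 2 8 7 9)(1 4)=[2, 4, 8, 3, 1, 5, 6, 9, 7, 0]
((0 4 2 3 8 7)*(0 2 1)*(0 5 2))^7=(0 7 8 3 2 5 1 4)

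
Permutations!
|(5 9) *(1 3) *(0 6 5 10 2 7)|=|(0 6 5 9 10 2 7)(1 3)|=14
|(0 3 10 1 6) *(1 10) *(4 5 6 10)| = |(0 3 1 10 4 5 6)| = 7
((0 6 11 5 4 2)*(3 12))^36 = (12)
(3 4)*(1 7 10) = (1 7 10)(3 4) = [0, 7, 2, 4, 3, 5, 6, 10, 8, 9, 1]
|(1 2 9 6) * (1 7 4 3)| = 7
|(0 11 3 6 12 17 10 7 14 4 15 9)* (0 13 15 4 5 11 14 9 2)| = 14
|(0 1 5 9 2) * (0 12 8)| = |(0 1 5 9 2 12 8)| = 7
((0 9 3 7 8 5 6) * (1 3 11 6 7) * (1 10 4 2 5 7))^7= (0 6 11 9)(1 3 10 4 2 5)(7 8)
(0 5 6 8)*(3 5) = (0 3 5 6 8) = [3, 1, 2, 5, 4, 6, 8, 7, 0]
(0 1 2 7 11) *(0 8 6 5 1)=(1 2 7 11 8 6 5)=[0, 2, 7, 3, 4, 1, 5, 11, 6, 9, 10, 8]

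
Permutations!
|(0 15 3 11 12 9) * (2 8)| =|(0 15 3 11 12 9)(2 8)| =6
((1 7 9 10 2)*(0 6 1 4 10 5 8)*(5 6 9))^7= (2 4 10)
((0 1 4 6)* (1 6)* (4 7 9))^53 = ((0 6)(1 7 9 4))^53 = (0 6)(1 7 9 4)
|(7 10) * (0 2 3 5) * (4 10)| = |(0 2 3 5)(4 10 7)| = 12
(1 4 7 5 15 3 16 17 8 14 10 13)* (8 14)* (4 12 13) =(1 12 13)(3 16 17 14 10 4 7 5 15) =[0, 12, 2, 16, 7, 15, 6, 5, 8, 9, 4, 11, 13, 1, 10, 3, 17, 14]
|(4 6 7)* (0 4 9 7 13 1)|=10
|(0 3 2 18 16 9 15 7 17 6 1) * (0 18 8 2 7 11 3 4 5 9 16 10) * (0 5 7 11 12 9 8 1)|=30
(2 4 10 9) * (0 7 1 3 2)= (0 7 1 3 2 4 10 9)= [7, 3, 4, 2, 10, 5, 6, 1, 8, 0, 9]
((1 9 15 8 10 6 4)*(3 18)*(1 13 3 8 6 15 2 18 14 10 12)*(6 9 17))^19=(1 3 2 17 14 18 6 10 8 4 15 12 13 9)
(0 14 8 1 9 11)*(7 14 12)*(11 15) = (0 12 7 14 8 1 9 15 11) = [12, 9, 2, 3, 4, 5, 6, 14, 1, 15, 10, 0, 7, 13, 8, 11]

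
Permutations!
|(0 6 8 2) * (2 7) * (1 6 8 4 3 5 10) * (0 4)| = 10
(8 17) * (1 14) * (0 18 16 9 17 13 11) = (0 18 16 9 17 8 13 11)(1 14) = [18, 14, 2, 3, 4, 5, 6, 7, 13, 17, 10, 0, 12, 11, 1, 15, 9, 8, 16]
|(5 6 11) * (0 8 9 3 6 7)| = 8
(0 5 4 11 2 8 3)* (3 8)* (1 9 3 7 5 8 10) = [8, 9, 7, 0, 11, 4, 6, 5, 10, 3, 1, 2] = (0 8 10 1 9 3)(2 7 5 4 11)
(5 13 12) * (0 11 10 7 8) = (0 11 10 7 8)(5 13 12) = [11, 1, 2, 3, 4, 13, 6, 8, 0, 9, 7, 10, 5, 12]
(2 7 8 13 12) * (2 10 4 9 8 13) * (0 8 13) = (0 8 2 7)(4 9 13 12 10) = [8, 1, 7, 3, 9, 5, 6, 0, 2, 13, 4, 11, 10, 12]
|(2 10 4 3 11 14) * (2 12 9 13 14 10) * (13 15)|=|(3 11 10 4)(9 15 13 14 12)|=20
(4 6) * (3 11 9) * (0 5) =(0 5)(3 11 9)(4 6) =[5, 1, 2, 11, 6, 0, 4, 7, 8, 3, 10, 9]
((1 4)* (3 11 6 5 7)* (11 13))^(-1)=(1 4)(3 7 5 6 11 13)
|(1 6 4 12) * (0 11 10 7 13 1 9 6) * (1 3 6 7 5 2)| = 42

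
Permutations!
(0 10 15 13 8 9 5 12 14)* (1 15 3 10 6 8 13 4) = [6, 15, 2, 10, 1, 12, 8, 7, 9, 5, 3, 11, 14, 13, 0, 4] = (0 6 8 9 5 12 14)(1 15 4)(3 10)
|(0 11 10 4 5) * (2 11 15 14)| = 8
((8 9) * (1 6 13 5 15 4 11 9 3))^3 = (1 5 11 3 13 4 8 6 15 9)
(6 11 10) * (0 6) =[6, 1, 2, 3, 4, 5, 11, 7, 8, 9, 0, 10] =(0 6 11 10)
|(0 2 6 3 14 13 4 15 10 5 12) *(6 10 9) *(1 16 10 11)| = 56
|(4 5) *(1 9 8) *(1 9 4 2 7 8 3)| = |(1 4 5 2 7 8 9 3)| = 8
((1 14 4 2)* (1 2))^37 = ((1 14 4))^37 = (1 14 4)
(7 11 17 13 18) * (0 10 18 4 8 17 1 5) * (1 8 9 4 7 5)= (0 10 18 5)(4 9)(7 11 8 17 13)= [10, 1, 2, 3, 9, 0, 6, 11, 17, 4, 18, 8, 12, 7, 14, 15, 16, 13, 5]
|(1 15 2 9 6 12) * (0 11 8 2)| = |(0 11 8 2 9 6 12 1 15)| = 9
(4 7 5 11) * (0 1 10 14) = (0 1 10 14)(4 7 5 11) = [1, 10, 2, 3, 7, 11, 6, 5, 8, 9, 14, 4, 12, 13, 0]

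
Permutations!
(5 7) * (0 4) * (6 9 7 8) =[4, 1, 2, 3, 0, 8, 9, 5, 6, 7] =(0 4)(5 8 6 9 7)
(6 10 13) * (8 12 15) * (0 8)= (0 8 12 15)(6 10 13)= [8, 1, 2, 3, 4, 5, 10, 7, 12, 9, 13, 11, 15, 6, 14, 0]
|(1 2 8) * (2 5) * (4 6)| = 4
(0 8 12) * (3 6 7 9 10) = (0 8 12)(3 6 7 9 10) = [8, 1, 2, 6, 4, 5, 7, 9, 12, 10, 3, 11, 0]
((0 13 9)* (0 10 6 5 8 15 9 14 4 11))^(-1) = (0 11 4 14 13)(5 6 10 9 15 8)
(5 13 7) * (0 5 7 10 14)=[5, 1, 2, 3, 4, 13, 6, 7, 8, 9, 14, 11, 12, 10, 0]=(0 5 13 10 14)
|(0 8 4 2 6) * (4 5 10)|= 7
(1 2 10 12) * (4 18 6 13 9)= (1 2 10 12)(4 18 6 13 9)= [0, 2, 10, 3, 18, 5, 13, 7, 8, 4, 12, 11, 1, 9, 14, 15, 16, 17, 6]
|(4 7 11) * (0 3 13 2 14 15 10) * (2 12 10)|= |(0 3 13 12 10)(2 14 15)(4 7 11)|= 15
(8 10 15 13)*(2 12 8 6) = (2 12 8 10 15 13 6) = [0, 1, 12, 3, 4, 5, 2, 7, 10, 9, 15, 11, 8, 6, 14, 13]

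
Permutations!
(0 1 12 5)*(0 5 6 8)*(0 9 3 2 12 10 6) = [1, 10, 12, 2, 4, 5, 8, 7, 9, 3, 6, 11, 0] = (0 1 10 6 8 9 3 2 12)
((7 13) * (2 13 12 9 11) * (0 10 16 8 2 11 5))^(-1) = (0 5 9 12 7 13 2 8 16 10)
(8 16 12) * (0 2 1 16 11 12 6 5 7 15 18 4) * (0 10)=(0 2 1 16 6 5 7 15 18 4 10)(8 11 12)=[2, 16, 1, 3, 10, 7, 5, 15, 11, 9, 0, 12, 8, 13, 14, 18, 6, 17, 4]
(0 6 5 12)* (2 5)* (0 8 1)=(0 6 2 5 12 8 1)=[6, 0, 5, 3, 4, 12, 2, 7, 1, 9, 10, 11, 8]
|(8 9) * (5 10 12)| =6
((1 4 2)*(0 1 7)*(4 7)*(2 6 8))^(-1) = (0 7 1)(2 8 6 4)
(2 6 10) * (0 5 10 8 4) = (0 5 10 2 6 8 4) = [5, 1, 6, 3, 0, 10, 8, 7, 4, 9, 2]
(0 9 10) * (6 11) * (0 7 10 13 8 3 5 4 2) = [9, 1, 0, 5, 2, 4, 11, 10, 3, 13, 7, 6, 12, 8] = (0 9 13 8 3 5 4 2)(6 11)(7 10)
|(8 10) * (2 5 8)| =|(2 5 8 10)| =4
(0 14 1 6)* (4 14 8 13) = (0 8 13 4 14 1 6) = [8, 6, 2, 3, 14, 5, 0, 7, 13, 9, 10, 11, 12, 4, 1]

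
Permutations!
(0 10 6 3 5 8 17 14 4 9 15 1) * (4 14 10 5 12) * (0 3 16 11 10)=[5, 3, 2, 12, 9, 8, 16, 7, 17, 15, 6, 10, 4, 13, 14, 1, 11, 0]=(0 5 8 17)(1 3 12 4 9 15)(6 16 11 10)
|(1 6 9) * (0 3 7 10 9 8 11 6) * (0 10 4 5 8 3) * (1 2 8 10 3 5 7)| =14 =|(1 3)(2 8 11 6 5 10 9)(4 7)|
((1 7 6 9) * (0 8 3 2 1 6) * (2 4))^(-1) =(0 7 1 2 4 3 8)(6 9)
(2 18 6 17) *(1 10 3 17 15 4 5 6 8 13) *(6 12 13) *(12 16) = (1 10 3 17 2 18 8 6 15 4 5 16 12 13) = [0, 10, 18, 17, 5, 16, 15, 7, 6, 9, 3, 11, 13, 1, 14, 4, 12, 2, 8]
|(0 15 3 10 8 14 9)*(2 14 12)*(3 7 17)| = 11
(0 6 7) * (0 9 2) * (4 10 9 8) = [6, 1, 0, 3, 10, 5, 7, 8, 4, 2, 9] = (0 6 7 8 4 10 9 2)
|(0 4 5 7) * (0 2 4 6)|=4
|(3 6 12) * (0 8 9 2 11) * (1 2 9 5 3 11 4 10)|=|(0 8 5 3 6 12 11)(1 2 4 10)|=28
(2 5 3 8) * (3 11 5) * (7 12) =(2 3 8)(5 11)(7 12) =[0, 1, 3, 8, 4, 11, 6, 12, 2, 9, 10, 5, 7]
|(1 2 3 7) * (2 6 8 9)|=7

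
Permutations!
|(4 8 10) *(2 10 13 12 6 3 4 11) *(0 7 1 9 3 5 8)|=|(0 7 1 9 3 4)(2 10 11)(5 8 13 12 6)|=30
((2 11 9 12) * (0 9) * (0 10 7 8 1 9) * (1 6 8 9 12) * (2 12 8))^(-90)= (12)(1 7 11 6)(2 8 9 10)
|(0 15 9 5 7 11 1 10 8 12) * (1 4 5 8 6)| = 60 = |(0 15 9 8 12)(1 10 6)(4 5 7 11)|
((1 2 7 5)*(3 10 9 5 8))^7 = ((1 2 7 8 3 10 9 5))^7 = (1 5 9 10 3 8 7 2)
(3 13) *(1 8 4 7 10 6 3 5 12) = (1 8 4 7 10 6 3 13 5 12) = [0, 8, 2, 13, 7, 12, 3, 10, 4, 9, 6, 11, 1, 5]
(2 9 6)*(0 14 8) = (0 14 8)(2 9 6) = [14, 1, 9, 3, 4, 5, 2, 7, 0, 6, 10, 11, 12, 13, 8]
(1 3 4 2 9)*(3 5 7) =(1 5 7 3 4 2 9) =[0, 5, 9, 4, 2, 7, 6, 3, 8, 1]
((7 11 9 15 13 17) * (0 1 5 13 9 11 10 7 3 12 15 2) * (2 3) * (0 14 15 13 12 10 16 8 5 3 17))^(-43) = ((0 1 3 10 7 16 8 5 12 13)(2 14 15 9 17))^(-43) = (0 5 7 1 12 16 3 13 8 10)(2 15 17 14 9)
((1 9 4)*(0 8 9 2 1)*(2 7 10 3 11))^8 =((0 8 9 4)(1 7 10 3 11 2))^8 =(1 10 11)(2 7 3)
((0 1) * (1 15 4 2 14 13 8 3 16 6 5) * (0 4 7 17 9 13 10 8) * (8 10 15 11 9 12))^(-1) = (0 13 9 11)(1 5 6 16 3 8 12 17 7 15 14 2 4)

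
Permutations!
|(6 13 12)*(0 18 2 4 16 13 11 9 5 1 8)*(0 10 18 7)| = 26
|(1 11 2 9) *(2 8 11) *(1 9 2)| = 2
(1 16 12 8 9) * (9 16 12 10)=[0, 12, 2, 3, 4, 5, 6, 7, 16, 1, 9, 11, 8, 13, 14, 15, 10]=(1 12 8 16 10 9)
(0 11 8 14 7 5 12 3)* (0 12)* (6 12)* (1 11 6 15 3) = (0 6 12 1 11 8 14 7 5)(3 15) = [6, 11, 2, 15, 4, 0, 12, 5, 14, 9, 10, 8, 1, 13, 7, 3]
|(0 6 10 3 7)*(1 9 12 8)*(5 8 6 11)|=11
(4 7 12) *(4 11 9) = [0, 1, 2, 3, 7, 5, 6, 12, 8, 4, 10, 9, 11] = (4 7 12 11 9)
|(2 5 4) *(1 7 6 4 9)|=7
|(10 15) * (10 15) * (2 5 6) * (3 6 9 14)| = 6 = |(15)(2 5 9 14 3 6)|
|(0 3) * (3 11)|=3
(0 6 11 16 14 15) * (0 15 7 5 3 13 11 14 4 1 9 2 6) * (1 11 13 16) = (1 9 2 6 14 7 5 3 16 4 11) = [0, 9, 6, 16, 11, 3, 14, 5, 8, 2, 10, 1, 12, 13, 7, 15, 4]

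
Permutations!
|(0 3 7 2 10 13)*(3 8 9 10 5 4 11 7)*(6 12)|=10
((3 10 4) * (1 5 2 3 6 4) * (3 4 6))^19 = ((1 5 2 4 3 10))^19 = (1 5 2 4 3 10)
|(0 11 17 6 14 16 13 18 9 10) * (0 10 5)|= 10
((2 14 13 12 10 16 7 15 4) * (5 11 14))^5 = (2 12 4 13 15 14 7 11 16 5 10)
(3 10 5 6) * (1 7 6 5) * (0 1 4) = (0 1 7 6 3 10 4) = [1, 7, 2, 10, 0, 5, 3, 6, 8, 9, 4]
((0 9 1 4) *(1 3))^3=((0 9 3 1 4))^3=(0 1 9 4 3)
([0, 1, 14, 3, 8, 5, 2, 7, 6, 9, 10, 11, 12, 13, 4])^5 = [0, 1, 2, 3, 4, 5, 6, 7, 8, 9, 10, 11, 12, 13, 14]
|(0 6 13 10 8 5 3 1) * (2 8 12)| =|(0 6 13 10 12 2 8 5 3 1)| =10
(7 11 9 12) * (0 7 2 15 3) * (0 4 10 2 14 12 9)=(0 7 11)(2 15 3 4 10)(12 14)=[7, 1, 15, 4, 10, 5, 6, 11, 8, 9, 2, 0, 14, 13, 12, 3]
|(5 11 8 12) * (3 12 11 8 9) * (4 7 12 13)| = |(3 13 4 7 12 5 8 11 9)| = 9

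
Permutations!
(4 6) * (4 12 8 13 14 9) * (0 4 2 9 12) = (0 4 6)(2 9)(8 13 14 12) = [4, 1, 9, 3, 6, 5, 0, 7, 13, 2, 10, 11, 8, 14, 12]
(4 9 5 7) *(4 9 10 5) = (4 10 5 7 9) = [0, 1, 2, 3, 10, 7, 6, 9, 8, 4, 5]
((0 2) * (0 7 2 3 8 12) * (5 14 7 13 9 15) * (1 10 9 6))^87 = (0 12 8 3)(1 2 5 10 13 14 9 6 7 15)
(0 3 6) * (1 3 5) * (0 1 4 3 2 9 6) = [5, 2, 9, 0, 3, 4, 1, 7, 8, 6] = (0 5 4 3)(1 2 9 6)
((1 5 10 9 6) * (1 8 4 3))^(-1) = ((1 5 10 9 6 8 4 3))^(-1) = (1 3 4 8 6 9 10 5)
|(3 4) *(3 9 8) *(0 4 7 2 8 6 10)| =|(0 4 9 6 10)(2 8 3 7)| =20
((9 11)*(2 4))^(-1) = ((2 4)(9 11))^(-1) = (2 4)(9 11)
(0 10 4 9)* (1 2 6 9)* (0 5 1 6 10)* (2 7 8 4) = (1 7 8 4 6 9 5)(2 10) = [0, 7, 10, 3, 6, 1, 9, 8, 4, 5, 2]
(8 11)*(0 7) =(0 7)(8 11) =[7, 1, 2, 3, 4, 5, 6, 0, 11, 9, 10, 8]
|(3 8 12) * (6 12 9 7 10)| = 7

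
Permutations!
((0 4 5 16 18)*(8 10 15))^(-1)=((0 4 5 16 18)(8 10 15))^(-1)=(0 18 16 5 4)(8 15 10)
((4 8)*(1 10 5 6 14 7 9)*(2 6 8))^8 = (1 7 6 4 5)(2 8 10 9 14)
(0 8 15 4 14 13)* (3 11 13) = (0 8 15 4 14 3 11 13) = [8, 1, 2, 11, 14, 5, 6, 7, 15, 9, 10, 13, 12, 0, 3, 4]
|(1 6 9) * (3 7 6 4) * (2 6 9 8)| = 15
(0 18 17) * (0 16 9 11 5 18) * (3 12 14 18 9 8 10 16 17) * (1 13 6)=(1 13 6)(3 12 14 18)(5 9 11)(8 10 16)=[0, 13, 2, 12, 4, 9, 1, 7, 10, 11, 16, 5, 14, 6, 18, 15, 8, 17, 3]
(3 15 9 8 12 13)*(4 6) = (3 15 9 8 12 13)(4 6) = [0, 1, 2, 15, 6, 5, 4, 7, 12, 8, 10, 11, 13, 3, 14, 9]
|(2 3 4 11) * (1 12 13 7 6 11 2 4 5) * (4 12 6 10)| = 11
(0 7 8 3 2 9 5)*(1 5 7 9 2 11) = [9, 5, 2, 11, 4, 0, 6, 8, 3, 7, 10, 1] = (0 9 7 8 3 11 1 5)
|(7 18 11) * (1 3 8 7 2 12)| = 8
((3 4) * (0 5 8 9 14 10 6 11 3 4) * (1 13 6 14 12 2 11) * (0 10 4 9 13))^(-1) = ((0 5 8 13 6 1)(2 11 3 10 14 4 9 12))^(-1) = (0 1 6 13 8 5)(2 12 9 4 14 10 3 11)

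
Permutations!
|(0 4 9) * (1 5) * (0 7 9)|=2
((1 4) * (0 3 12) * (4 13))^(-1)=(0 12 3)(1 4 13)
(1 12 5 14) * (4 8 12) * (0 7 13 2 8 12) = (0 7 13 2 8)(1 4 12 5 14) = [7, 4, 8, 3, 12, 14, 6, 13, 0, 9, 10, 11, 5, 2, 1]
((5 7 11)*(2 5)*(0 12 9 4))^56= (12)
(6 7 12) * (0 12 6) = [12, 1, 2, 3, 4, 5, 7, 6, 8, 9, 10, 11, 0] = (0 12)(6 7)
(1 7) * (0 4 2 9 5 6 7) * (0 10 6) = [4, 10, 9, 3, 2, 0, 7, 1, 8, 5, 6] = (0 4 2 9 5)(1 10 6 7)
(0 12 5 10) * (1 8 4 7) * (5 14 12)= (0 5 10)(1 8 4 7)(12 14)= [5, 8, 2, 3, 7, 10, 6, 1, 4, 9, 0, 11, 14, 13, 12]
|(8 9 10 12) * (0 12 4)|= 6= |(0 12 8 9 10 4)|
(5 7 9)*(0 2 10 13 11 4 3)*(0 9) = (0 2 10 13 11 4 3 9 5 7) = [2, 1, 10, 9, 3, 7, 6, 0, 8, 5, 13, 4, 12, 11]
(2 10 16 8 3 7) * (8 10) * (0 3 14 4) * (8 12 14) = (0 3 7 2 12 14 4)(10 16) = [3, 1, 12, 7, 0, 5, 6, 2, 8, 9, 16, 11, 14, 13, 4, 15, 10]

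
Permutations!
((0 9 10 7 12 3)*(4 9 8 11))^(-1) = ((0 8 11 4 9 10 7 12 3))^(-1) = (0 3 12 7 10 9 4 11 8)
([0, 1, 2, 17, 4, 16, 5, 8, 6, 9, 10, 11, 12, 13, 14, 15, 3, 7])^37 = [0, 1, 2, 7, 4, 3, 16, 6, 5, 9, 10, 11, 12, 13, 14, 15, 17, 8]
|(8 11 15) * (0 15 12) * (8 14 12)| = |(0 15 14 12)(8 11)| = 4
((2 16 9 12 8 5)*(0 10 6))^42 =(16) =((0 10 6)(2 16 9 12 8 5))^42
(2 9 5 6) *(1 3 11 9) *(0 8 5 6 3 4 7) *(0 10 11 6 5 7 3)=(0 8 7 10 11 9 5)(1 4 3 6 2)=[8, 4, 1, 6, 3, 0, 2, 10, 7, 5, 11, 9]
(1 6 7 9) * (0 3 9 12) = (0 3 9 1 6 7 12) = [3, 6, 2, 9, 4, 5, 7, 12, 8, 1, 10, 11, 0]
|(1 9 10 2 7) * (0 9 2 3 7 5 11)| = 9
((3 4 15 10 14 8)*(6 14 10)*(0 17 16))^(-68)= ((0 17 16)(3 4 15 6 14 8))^(-68)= (0 17 16)(3 14 15)(4 8 6)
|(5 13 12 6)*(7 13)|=5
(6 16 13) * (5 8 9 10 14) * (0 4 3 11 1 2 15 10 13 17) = (0 4 3 11 1 2 15 10 14 5 8 9 13 6 16 17) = [4, 2, 15, 11, 3, 8, 16, 7, 9, 13, 14, 1, 12, 6, 5, 10, 17, 0]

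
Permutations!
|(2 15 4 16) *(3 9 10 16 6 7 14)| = |(2 15 4 6 7 14 3 9 10 16)| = 10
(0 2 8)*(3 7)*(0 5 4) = (0 2 8 5 4)(3 7) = [2, 1, 8, 7, 0, 4, 6, 3, 5]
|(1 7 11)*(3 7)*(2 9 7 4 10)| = |(1 3 4 10 2 9 7 11)| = 8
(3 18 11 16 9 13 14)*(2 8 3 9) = (2 8 3 18 11 16)(9 13 14) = [0, 1, 8, 18, 4, 5, 6, 7, 3, 13, 10, 16, 12, 14, 9, 15, 2, 17, 11]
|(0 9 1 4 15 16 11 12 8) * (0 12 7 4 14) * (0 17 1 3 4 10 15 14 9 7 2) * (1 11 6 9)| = 26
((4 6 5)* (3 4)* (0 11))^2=(11)(3 6)(4 5)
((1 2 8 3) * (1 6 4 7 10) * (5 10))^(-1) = ((1 2 8 3 6 4 7 5 10))^(-1) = (1 10 5 7 4 6 3 8 2)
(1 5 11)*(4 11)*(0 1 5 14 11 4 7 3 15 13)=[1, 14, 2, 15, 4, 7, 6, 3, 8, 9, 10, 5, 12, 0, 11, 13]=(0 1 14 11 5 7 3 15 13)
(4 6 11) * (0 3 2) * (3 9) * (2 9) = [2, 1, 0, 9, 6, 5, 11, 7, 8, 3, 10, 4] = (0 2)(3 9)(4 6 11)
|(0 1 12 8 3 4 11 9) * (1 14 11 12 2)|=4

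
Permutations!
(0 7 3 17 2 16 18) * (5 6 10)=(0 7 3 17 2 16 18)(5 6 10)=[7, 1, 16, 17, 4, 6, 10, 3, 8, 9, 5, 11, 12, 13, 14, 15, 18, 2, 0]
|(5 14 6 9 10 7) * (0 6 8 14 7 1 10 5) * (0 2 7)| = 4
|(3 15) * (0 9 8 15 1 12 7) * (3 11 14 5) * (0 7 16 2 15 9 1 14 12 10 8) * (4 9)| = 30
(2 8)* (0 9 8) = (0 9 8 2) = [9, 1, 0, 3, 4, 5, 6, 7, 2, 8]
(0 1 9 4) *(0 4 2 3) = (0 1 9 2 3) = [1, 9, 3, 0, 4, 5, 6, 7, 8, 2]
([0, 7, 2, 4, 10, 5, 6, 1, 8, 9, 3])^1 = (1 7)(3 4 10)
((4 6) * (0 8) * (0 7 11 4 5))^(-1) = ((0 8 7 11 4 6 5))^(-1) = (0 5 6 4 11 7 8)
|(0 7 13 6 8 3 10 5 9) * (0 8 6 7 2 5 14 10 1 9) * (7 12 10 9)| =|(0 2 5)(1 7 13 12 10 14 9 8 3)| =9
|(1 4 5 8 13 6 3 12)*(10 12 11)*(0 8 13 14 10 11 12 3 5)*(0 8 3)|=|(0 3 12 1 4 8 14 10)(5 13 6)|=24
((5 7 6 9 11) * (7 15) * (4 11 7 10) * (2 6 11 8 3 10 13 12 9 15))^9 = (15)(3 10 4 8)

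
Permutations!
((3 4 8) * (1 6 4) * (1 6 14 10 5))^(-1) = (1 5 10 14)(3 8 4 6)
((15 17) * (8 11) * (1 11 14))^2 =(17)(1 8)(11 14)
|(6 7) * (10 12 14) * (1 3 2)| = 6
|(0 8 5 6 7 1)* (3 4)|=6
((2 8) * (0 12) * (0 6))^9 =(12)(2 8)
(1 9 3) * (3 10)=[0, 9, 2, 1, 4, 5, 6, 7, 8, 10, 3]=(1 9 10 3)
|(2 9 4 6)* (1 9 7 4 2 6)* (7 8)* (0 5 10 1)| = 9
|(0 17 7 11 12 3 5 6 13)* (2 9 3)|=11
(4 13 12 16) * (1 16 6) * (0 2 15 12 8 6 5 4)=(0 2 15 12 5 4 13 8 6 1 16)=[2, 16, 15, 3, 13, 4, 1, 7, 6, 9, 10, 11, 5, 8, 14, 12, 0]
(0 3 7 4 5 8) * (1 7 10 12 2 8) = (0 3 10 12 2 8)(1 7 4 5) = [3, 7, 8, 10, 5, 1, 6, 4, 0, 9, 12, 11, 2]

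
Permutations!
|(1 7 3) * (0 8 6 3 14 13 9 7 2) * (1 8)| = 12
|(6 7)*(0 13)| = |(0 13)(6 7)| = 2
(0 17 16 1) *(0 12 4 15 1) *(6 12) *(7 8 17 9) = [9, 6, 2, 3, 15, 5, 12, 8, 17, 7, 10, 11, 4, 13, 14, 1, 0, 16] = (0 9 7 8 17 16)(1 6 12 4 15)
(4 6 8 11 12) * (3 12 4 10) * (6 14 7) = (3 12 10)(4 14 7 6 8 11) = [0, 1, 2, 12, 14, 5, 8, 6, 11, 9, 3, 4, 10, 13, 7]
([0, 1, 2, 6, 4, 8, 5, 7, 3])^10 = [0, 1, 2, 5, 4, 3, 8, 7, 6]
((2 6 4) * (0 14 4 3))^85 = (0 14 4 2 6 3)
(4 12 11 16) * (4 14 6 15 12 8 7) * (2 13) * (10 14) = (2 13)(4 8 7)(6 15 12 11 16 10 14) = [0, 1, 13, 3, 8, 5, 15, 4, 7, 9, 14, 16, 11, 2, 6, 12, 10]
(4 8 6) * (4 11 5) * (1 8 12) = (1 8 6 11 5 4 12) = [0, 8, 2, 3, 12, 4, 11, 7, 6, 9, 10, 5, 1]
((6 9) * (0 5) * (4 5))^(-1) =((0 4 5)(6 9))^(-1) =(0 5 4)(6 9)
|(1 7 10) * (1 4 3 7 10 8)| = 6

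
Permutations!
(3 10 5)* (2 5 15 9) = (2 5 3 10 15 9) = [0, 1, 5, 10, 4, 3, 6, 7, 8, 2, 15, 11, 12, 13, 14, 9]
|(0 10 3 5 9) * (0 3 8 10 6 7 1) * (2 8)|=12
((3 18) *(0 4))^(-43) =(0 4)(3 18)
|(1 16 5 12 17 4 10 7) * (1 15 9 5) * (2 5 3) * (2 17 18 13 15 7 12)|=18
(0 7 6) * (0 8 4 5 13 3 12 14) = [7, 1, 2, 12, 5, 13, 8, 6, 4, 9, 10, 11, 14, 3, 0] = (0 7 6 8 4 5 13 3 12 14)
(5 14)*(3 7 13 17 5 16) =(3 7 13 17 5 14 16) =[0, 1, 2, 7, 4, 14, 6, 13, 8, 9, 10, 11, 12, 17, 16, 15, 3, 5]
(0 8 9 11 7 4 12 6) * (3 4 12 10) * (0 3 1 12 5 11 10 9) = (0 8)(1 12 6 3 4 9 10)(5 11 7) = [8, 12, 2, 4, 9, 11, 3, 5, 0, 10, 1, 7, 6]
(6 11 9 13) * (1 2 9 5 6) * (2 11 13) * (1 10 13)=(1 11 5 6)(2 9)(10 13)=[0, 11, 9, 3, 4, 6, 1, 7, 8, 2, 13, 5, 12, 10]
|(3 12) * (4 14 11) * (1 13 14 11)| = 6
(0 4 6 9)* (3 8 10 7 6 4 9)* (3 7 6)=(0 9)(3 8 10 6 7)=[9, 1, 2, 8, 4, 5, 7, 3, 10, 0, 6]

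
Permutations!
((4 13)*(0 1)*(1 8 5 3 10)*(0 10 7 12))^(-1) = (0 12 7 3 5 8)(1 10)(4 13) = ((0 8 5 3 7 12)(1 10)(4 13))^(-1)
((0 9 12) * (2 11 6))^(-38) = ((0 9 12)(2 11 6))^(-38) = (0 9 12)(2 11 6)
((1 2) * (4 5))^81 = ((1 2)(4 5))^81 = (1 2)(4 5)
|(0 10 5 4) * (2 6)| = 4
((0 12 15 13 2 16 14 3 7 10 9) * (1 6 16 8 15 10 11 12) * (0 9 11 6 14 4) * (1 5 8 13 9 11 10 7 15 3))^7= (0 12 8 6 15 4 11 5 7 3 16 9)(1 14)(2 13)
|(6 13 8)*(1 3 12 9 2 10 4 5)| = 24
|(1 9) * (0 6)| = 2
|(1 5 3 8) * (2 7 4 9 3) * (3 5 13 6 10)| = 30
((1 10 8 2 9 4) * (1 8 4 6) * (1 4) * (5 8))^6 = ((1 10)(2 9 6 4 5 8))^6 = (10)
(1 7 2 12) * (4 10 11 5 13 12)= (1 7 2 4 10 11 5 13 12)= [0, 7, 4, 3, 10, 13, 6, 2, 8, 9, 11, 5, 1, 12]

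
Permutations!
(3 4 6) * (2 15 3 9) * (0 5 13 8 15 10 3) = [5, 1, 10, 4, 6, 13, 9, 7, 15, 2, 3, 11, 12, 8, 14, 0] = (0 5 13 8 15)(2 10 3 4 6 9)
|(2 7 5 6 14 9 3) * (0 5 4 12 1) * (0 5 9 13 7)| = 8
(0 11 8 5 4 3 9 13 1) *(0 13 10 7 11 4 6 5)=[4, 13, 2, 9, 3, 6, 5, 11, 0, 10, 7, 8, 12, 1]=(0 4 3 9 10 7 11 8)(1 13)(5 6)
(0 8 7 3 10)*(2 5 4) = [8, 1, 5, 10, 2, 4, 6, 3, 7, 9, 0] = (0 8 7 3 10)(2 5 4)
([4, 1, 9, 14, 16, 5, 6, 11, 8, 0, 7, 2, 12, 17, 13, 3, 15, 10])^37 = (0 2 7 17 14 15 4 9 11 10 13 3 16)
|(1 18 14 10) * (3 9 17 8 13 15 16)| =28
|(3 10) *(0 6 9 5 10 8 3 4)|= 6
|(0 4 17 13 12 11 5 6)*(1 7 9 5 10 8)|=|(0 4 17 13 12 11 10 8 1 7 9 5 6)|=13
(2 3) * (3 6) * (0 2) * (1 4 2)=(0 1 4 2 6 3)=[1, 4, 6, 0, 2, 5, 3]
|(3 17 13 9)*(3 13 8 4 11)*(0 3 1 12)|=|(0 3 17 8 4 11 1 12)(9 13)|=8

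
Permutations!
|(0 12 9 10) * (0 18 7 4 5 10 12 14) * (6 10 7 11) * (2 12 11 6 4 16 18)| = 22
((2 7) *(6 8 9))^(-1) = (2 7)(6 9 8)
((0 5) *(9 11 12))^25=(0 5)(9 11 12)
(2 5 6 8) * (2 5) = (5 6 8) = [0, 1, 2, 3, 4, 6, 8, 7, 5]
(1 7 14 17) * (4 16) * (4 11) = (1 7 14 17)(4 16 11) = [0, 7, 2, 3, 16, 5, 6, 14, 8, 9, 10, 4, 12, 13, 17, 15, 11, 1]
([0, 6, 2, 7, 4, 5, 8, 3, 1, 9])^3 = (9)(3 7)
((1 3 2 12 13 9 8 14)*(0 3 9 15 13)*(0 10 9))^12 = (15)(0 12 8)(1 2 9)(3 10 14)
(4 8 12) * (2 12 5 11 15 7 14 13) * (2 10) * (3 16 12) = (2 3 16 12 4 8 5 11 15 7 14 13 10) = [0, 1, 3, 16, 8, 11, 6, 14, 5, 9, 2, 15, 4, 10, 13, 7, 12]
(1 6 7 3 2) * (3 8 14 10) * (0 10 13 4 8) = (0 10 3 2 1 6 7)(4 8 14 13) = [10, 6, 1, 2, 8, 5, 7, 0, 14, 9, 3, 11, 12, 4, 13]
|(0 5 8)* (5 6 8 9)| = |(0 6 8)(5 9)| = 6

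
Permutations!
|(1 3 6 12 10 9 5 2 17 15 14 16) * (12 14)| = |(1 3 6 14 16)(2 17 15 12 10 9 5)| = 35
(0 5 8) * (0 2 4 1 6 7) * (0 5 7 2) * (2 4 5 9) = (0 7 9 2 5 8)(1 6 4) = [7, 6, 5, 3, 1, 8, 4, 9, 0, 2]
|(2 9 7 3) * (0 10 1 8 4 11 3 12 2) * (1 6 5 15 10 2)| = |(0 2 9 7 12 1 8 4 11 3)(5 15 10 6)| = 20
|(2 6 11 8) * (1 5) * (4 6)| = 10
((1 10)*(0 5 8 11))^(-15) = (0 5 8 11)(1 10)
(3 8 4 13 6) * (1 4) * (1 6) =(1 4 13)(3 8 6) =[0, 4, 2, 8, 13, 5, 3, 7, 6, 9, 10, 11, 12, 1]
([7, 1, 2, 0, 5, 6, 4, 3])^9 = (7)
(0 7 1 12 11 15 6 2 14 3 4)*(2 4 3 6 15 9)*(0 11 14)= (15)(0 7 1 12 14 6 4 11 9 2)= [7, 12, 0, 3, 11, 5, 4, 1, 8, 2, 10, 9, 14, 13, 6, 15]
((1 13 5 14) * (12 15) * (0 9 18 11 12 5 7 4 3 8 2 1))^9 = (0 9 18 11 12 15 5 14)(1 7 3 2 13 4 8)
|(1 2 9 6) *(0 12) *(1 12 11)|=7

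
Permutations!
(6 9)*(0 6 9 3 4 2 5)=[6, 1, 5, 4, 2, 0, 3, 7, 8, 9]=(9)(0 6 3 4 2 5)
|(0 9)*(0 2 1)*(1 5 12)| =|(0 9 2 5 12 1)| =6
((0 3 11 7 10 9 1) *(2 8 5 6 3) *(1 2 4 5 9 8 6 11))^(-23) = (0 4 5 11 7 10 8 9 2 6 3 1)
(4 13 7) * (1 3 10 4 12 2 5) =[0, 3, 5, 10, 13, 1, 6, 12, 8, 9, 4, 11, 2, 7] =(1 3 10 4 13 7 12 2 5)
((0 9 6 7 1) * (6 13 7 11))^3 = ((0 9 13 7 1)(6 11))^3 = (0 7 9 1 13)(6 11)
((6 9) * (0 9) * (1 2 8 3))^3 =((0 9 6)(1 2 8 3))^3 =(9)(1 3 8 2)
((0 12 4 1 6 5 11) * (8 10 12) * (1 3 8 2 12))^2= (0 12 3 10 6 11 2 4 8 1 5)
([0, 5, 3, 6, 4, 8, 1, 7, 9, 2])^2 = [0, 8, 6, 1, 4, 9, 5, 7, 2, 3]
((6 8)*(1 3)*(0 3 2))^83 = ((0 3 1 2)(6 8))^83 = (0 2 1 3)(6 8)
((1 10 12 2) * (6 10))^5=(12)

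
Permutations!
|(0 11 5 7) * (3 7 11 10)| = |(0 10 3 7)(5 11)| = 4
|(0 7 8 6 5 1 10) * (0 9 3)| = 9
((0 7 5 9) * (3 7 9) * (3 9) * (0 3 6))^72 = ((0 6)(3 7 5 9))^72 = (9)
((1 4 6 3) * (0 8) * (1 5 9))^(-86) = (1 5 6)(3 4 9)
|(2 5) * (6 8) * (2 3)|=|(2 5 3)(6 8)|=6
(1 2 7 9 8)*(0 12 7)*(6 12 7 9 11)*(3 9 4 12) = (0 7 11 6 3 9 8 1 2)(4 12) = [7, 2, 0, 9, 12, 5, 3, 11, 1, 8, 10, 6, 4]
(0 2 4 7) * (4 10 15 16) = [2, 1, 10, 3, 7, 5, 6, 0, 8, 9, 15, 11, 12, 13, 14, 16, 4] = (0 2 10 15 16 4 7)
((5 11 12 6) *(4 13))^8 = (13)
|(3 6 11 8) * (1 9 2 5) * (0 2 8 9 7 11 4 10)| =|(0 2 5 1 7 11 9 8 3 6 4 10)| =12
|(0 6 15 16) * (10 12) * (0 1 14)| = |(0 6 15 16 1 14)(10 12)| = 6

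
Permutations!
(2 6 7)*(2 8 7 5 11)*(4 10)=(2 6 5 11)(4 10)(7 8)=[0, 1, 6, 3, 10, 11, 5, 8, 7, 9, 4, 2]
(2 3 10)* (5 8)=(2 3 10)(5 8)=[0, 1, 3, 10, 4, 8, 6, 7, 5, 9, 2]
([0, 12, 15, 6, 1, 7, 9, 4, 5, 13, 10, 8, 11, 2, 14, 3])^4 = (1 5 12 7 11 4 8)(2 9 3)(6 15 13)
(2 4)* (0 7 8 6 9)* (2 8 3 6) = [7, 1, 4, 6, 8, 5, 9, 3, 2, 0] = (0 7 3 6 9)(2 4 8)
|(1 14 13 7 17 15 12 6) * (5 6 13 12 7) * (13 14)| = |(1 13 5 6)(7 17 15)(12 14)| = 12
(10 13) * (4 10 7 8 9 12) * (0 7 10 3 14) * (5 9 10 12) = (0 7 8 10 13 12 4 3 14)(5 9) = [7, 1, 2, 14, 3, 9, 6, 8, 10, 5, 13, 11, 4, 12, 0]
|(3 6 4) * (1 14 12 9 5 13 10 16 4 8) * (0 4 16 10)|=11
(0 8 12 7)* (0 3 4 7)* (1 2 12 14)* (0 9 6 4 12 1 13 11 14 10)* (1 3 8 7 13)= [7, 2, 3, 12, 13, 5, 4, 8, 10, 6, 0, 14, 9, 11, 1]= (0 7 8 10)(1 2 3 12 9 6 4 13 11 14)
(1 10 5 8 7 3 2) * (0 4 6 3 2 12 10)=(0 4 6 3 12 10 5 8 7 2 1)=[4, 0, 1, 12, 6, 8, 3, 2, 7, 9, 5, 11, 10]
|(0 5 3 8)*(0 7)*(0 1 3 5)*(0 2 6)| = 12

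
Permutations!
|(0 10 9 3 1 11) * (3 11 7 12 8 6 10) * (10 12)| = 21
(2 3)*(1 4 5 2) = [0, 4, 3, 1, 5, 2] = (1 4 5 2 3)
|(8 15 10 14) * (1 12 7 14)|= |(1 12 7 14 8 15 10)|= 7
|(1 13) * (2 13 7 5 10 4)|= 7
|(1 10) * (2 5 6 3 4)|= 10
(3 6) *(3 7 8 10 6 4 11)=(3 4 11)(6 7 8 10)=[0, 1, 2, 4, 11, 5, 7, 8, 10, 9, 6, 3]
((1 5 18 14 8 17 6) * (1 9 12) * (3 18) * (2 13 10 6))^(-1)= (1 12 9 6 10 13 2 17 8 14 18 3 5)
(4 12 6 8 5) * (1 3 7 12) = (1 3 7 12 6 8 5 4) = [0, 3, 2, 7, 1, 4, 8, 12, 5, 9, 10, 11, 6]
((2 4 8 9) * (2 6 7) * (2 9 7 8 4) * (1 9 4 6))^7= (1 9)(4 7 8 6)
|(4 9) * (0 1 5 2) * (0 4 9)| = 5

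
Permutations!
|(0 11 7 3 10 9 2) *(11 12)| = |(0 12 11 7 3 10 9 2)| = 8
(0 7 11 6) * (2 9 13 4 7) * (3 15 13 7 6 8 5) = [2, 1, 9, 15, 6, 3, 0, 11, 5, 7, 10, 8, 12, 4, 14, 13] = (0 2 9 7 11 8 5 3 15 13 4 6)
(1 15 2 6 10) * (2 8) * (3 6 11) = (1 15 8 2 11 3 6 10) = [0, 15, 11, 6, 4, 5, 10, 7, 2, 9, 1, 3, 12, 13, 14, 8]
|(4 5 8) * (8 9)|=4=|(4 5 9 8)|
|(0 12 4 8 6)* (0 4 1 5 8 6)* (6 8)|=7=|(0 12 1 5 6 4 8)|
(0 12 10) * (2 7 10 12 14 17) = [14, 1, 7, 3, 4, 5, 6, 10, 8, 9, 0, 11, 12, 13, 17, 15, 16, 2] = (0 14 17 2 7 10)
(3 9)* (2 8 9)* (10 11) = (2 8 9 3)(10 11) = [0, 1, 8, 2, 4, 5, 6, 7, 9, 3, 11, 10]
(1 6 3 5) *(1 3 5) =(1 6 5 3) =[0, 6, 2, 1, 4, 3, 5]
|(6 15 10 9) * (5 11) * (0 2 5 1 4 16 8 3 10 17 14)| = 15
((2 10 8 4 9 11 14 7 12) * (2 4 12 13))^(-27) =(2 12 11 13 8 9 7 10 4 14)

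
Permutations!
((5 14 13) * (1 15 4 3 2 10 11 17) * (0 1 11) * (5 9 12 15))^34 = ((0 1 5 14 13 9 12 15 4 3 2 10)(11 17))^34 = (17)(0 2 4 12 13 5)(1 10 3 15 9 14)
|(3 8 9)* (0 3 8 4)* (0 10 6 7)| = 6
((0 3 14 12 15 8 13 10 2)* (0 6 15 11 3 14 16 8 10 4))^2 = ((0 14 12 11 3 16 8 13 4)(2 6 15 10))^2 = (0 12 3 8 4 14 11 16 13)(2 15)(6 10)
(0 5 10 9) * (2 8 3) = (0 5 10 9)(2 8 3) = [5, 1, 8, 2, 4, 10, 6, 7, 3, 0, 9]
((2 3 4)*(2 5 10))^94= ((2 3 4 5 10))^94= (2 10 5 4 3)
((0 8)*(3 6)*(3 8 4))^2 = ((0 4 3 6 8))^2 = (0 3 8 4 6)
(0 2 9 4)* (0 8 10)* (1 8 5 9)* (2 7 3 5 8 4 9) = (0 7 3 5 2 1 4 8 10) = [7, 4, 1, 5, 8, 2, 6, 3, 10, 9, 0]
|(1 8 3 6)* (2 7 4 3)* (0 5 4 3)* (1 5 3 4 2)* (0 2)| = 12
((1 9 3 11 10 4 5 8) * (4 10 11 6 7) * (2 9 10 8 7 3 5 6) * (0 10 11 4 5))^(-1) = ((0 10 8 1 11 4 6 3 2 9)(5 7))^(-1) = (0 9 2 3 6 4 11 1 8 10)(5 7)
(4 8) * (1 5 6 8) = (1 5 6 8 4) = [0, 5, 2, 3, 1, 6, 8, 7, 4]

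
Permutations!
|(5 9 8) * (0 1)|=6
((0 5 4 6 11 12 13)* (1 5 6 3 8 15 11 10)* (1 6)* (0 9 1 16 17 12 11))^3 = (0 12 1 3)(4 15 17 9)(5 8 16 13)(6 10)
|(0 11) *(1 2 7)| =|(0 11)(1 2 7)| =6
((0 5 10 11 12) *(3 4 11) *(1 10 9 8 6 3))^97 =(0 11 3 8 5 12 4 6 9)(1 10)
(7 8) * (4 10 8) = (4 10 8 7) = [0, 1, 2, 3, 10, 5, 6, 4, 7, 9, 8]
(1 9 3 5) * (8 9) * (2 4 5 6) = (1 8 9 3 6 2 4 5) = [0, 8, 4, 6, 5, 1, 2, 7, 9, 3]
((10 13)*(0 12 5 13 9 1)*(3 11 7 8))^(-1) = (0 1 9 10 13 5 12)(3 8 7 11)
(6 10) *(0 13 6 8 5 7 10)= [13, 1, 2, 3, 4, 7, 0, 10, 5, 9, 8, 11, 12, 6]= (0 13 6)(5 7 10 8)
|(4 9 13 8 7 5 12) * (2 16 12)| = 9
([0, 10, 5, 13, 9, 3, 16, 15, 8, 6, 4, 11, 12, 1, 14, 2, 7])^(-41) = (1 15 4 5 6 13 7 10 2 9 3 16)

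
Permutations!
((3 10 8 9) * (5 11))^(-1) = (3 9 8 10)(5 11)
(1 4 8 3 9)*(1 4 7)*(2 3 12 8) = [0, 7, 3, 9, 2, 5, 6, 1, 12, 4, 10, 11, 8] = (1 7)(2 3 9 4)(8 12)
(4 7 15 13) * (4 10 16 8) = [0, 1, 2, 3, 7, 5, 6, 15, 4, 9, 16, 11, 12, 10, 14, 13, 8] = (4 7 15 13 10 16 8)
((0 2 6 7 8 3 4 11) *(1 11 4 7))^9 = ((0 2 6 1 11)(3 7 8))^9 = (0 11 1 6 2)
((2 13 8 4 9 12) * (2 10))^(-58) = ((2 13 8 4 9 12 10))^(-58) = (2 12 4 13 10 9 8)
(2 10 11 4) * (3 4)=[0, 1, 10, 4, 2, 5, 6, 7, 8, 9, 11, 3]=(2 10 11 3 4)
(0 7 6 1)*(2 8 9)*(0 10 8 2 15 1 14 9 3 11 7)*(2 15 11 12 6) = [0, 10, 15, 12, 4, 5, 14, 2, 3, 11, 8, 7, 6, 13, 9, 1] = (1 10 8 3 12 6 14 9 11 7 2 15)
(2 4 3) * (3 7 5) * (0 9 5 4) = (0 9 5 3 2)(4 7) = [9, 1, 0, 2, 7, 3, 6, 4, 8, 5]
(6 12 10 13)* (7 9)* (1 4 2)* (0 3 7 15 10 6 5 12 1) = (0 3 7 9 15 10 13 5 12 6 1 4 2) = [3, 4, 0, 7, 2, 12, 1, 9, 8, 15, 13, 11, 6, 5, 14, 10]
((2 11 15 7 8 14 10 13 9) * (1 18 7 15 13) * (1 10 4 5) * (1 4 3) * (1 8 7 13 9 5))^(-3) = (1 13 4 18 5)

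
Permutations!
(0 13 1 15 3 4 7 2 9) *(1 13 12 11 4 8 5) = [12, 15, 9, 8, 7, 1, 6, 2, 5, 0, 10, 4, 11, 13, 14, 3] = (0 12 11 4 7 2 9)(1 15 3 8 5)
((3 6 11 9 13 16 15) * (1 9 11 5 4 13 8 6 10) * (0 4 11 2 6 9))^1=(0 4 13 16 15 3 10 1)(2 6 5 11)(8 9)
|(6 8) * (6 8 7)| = 2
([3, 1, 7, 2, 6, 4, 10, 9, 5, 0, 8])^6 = [3, 1, 7, 2, 6, 4, 10, 9, 5, 0, 8]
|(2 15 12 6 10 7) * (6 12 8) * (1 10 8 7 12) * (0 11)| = 6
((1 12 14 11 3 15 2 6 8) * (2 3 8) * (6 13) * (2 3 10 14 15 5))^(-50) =(1 8 11 14 10 15 12)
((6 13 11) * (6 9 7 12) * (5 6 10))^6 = (5 12 9 13)(6 10 7 11)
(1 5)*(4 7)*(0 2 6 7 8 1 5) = [2, 0, 6, 3, 8, 5, 7, 4, 1] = (0 2 6 7 4 8 1)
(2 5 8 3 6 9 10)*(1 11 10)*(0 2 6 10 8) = (0 2 5)(1 11 8 3 10 6 9) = [2, 11, 5, 10, 4, 0, 9, 7, 3, 1, 6, 8]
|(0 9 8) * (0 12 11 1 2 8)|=|(0 9)(1 2 8 12 11)|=10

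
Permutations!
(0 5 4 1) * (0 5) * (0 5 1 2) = [5, 1, 0, 3, 2, 4] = (0 5 4 2)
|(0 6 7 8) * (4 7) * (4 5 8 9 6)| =7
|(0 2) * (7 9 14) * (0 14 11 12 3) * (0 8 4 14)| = 8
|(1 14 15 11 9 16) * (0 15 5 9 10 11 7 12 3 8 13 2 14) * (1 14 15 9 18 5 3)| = 12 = |(0 9 16 14 3 8 13 2 15 7 12 1)(5 18)(10 11)|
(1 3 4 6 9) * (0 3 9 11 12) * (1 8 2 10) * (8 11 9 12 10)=(0 3 4 6 9 11 10 1 12)(2 8)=[3, 12, 8, 4, 6, 5, 9, 7, 2, 11, 1, 10, 0]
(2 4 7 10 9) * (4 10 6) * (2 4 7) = [0, 1, 10, 3, 2, 5, 7, 6, 8, 4, 9] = (2 10 9 4)(6 7)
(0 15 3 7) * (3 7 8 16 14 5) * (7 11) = (0 15 11 7)(3 8 16 14 5) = [15, 1, 2, 8, 4, 3, 6, 0, 16, 9, 10, 7, 12, 13, 5, 11, 14]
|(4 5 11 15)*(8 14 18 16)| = |(4 5 11 15)(8 14 18 16)| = 4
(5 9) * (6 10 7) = [0, 1, 2, 3, 4, 9, 10, 6, 8, 5, 7] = (5 9)(6 10 7)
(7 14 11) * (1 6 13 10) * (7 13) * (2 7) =(1 6 2 7 14 11 13 10) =[0, 6, 7, 3, 4, 5, 2, 14, 8, 9, 1, 13, 12, 10, 11]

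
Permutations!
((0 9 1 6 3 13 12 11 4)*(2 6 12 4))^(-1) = ((0 9 1 12 11 2 6 3 13 4))^(-1) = (0 4 13 3 6 2 11 12 1 9)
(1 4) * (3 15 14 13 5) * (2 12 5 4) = (1 2 12 5 3 15 14 13 4) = [0, 2, 12, 15, 1, 3, 6, 7, 8, 9, 10, 11, 5, 4, 13, 14]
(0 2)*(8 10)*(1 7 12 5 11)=(0 2)(1 7 12 5 11)(8 10)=[2, 7, 0, 3, 4, 11, 6, 12, 10, 9, 8, 1, 5]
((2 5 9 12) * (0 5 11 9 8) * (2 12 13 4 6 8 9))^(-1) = ((0 5 9 13 4 6 8)(2 11))^(-1) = (0 8 6 4 13 9 5)(2 11)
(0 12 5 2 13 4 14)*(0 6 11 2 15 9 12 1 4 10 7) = (0 1 4 14 6 11 2 13 10 7)(5 15 9 12) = [1, 4, 13, 3, 14, 15, 11, 0, 8, 12, 7, 2, 5, 10, 6, 9]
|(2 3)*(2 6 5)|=|(2 3 6 5)|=4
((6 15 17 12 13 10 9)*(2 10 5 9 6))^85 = ((2 10 6 15 17 12 13 5 9))^85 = (2 17 9 15 5 6 13 10 12)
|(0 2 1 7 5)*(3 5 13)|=7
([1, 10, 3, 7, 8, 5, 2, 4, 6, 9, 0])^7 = (0 1 10)(2 3 7 4 8 6)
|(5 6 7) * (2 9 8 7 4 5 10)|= 15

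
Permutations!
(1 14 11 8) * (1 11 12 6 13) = (1 14 12 6 13)(8 11) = [0, 14, 2, 3, 4, 5, 13, 7, 11, 9, 10, 8, 6, 1, 12]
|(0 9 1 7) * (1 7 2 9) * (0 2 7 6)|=|(0 1 7 2 9 6)|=6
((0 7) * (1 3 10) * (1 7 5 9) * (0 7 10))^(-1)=((10)(0 5 9 1 3))^(-1)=(10)(0 3 1 9 5)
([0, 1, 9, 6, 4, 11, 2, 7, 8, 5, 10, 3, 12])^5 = (12)(2 6 3 11 5 9)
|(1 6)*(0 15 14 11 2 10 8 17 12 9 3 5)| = 12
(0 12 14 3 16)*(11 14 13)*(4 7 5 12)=(0 4 7 5 12 13 11 14 3 16)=[4, 1, 2, 16, 7, 12, 6, 5, 8, 9, 10, 14, 13, 11, 3, 15, 0]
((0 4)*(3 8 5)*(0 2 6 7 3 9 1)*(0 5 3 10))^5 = ((0 4 2 6 7 10)(1 5 9)(3 8))^5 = (0 10 7 6 2 4)(1 9 5)(3 8)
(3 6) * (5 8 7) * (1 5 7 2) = (1 5 8 2)(3 6) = [0, 5, 1, 6, 4, 8, 3, 7, 2]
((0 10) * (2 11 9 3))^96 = (11)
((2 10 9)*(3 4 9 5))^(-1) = ((2 10 5 3 4 9))^(-1) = (2 9 4 3 5 10)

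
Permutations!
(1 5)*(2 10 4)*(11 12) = [0, 5, 10, 3, 2, 1, 6, 7, 8, 9, 4, 12, 11] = (1 5)(2 10 4)(11 12)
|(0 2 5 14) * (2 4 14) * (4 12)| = |(0 12 4 14)(2 5)| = 4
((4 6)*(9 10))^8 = (10)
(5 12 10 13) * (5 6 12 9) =(5 9)(6 12 10 13) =[0, 1, 2, 3, 4, 9, 12, 7, 8, 5, 13, 11, 10, 6]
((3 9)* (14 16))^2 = (16)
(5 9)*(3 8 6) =(3 8 6)(5 9) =[0, 1, 2, 8, 4, 9, 3, 7, 6, 5]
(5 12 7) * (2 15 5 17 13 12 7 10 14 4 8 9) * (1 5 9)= (1 5 7 17 13 12 10 14 4 8)(2 15 9)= [0, 5, 15, 3, 8, 7, 6, 17, 1, 2, 14, 11, 10, 12, 4, 9, 16, 13]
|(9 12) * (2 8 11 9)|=|(2 8 11 9 12)|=5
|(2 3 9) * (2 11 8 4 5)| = |(2 3 9 11 8 4 5)| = 7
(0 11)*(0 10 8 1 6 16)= (0 11 10 8 1 6 16)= [11, 6, 2, 3, 4, 5, 16, 7, 1, 9, 8, 10, 12, 13, 14, 15, 0]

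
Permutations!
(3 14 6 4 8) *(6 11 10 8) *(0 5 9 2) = (0 5 9 2)(3 14 11 10 8)(4 6) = [5, 1, 0, 14, 6, 9, 4, 7, 3, 2, 8, 10, 12, 13, 11]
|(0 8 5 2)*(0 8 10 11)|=3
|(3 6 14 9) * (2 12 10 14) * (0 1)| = 14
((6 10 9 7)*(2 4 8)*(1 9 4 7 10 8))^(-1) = (1 4 10 9)(2 8 6 7)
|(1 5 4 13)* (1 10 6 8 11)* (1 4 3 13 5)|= |(3 13 10 6 8 11 4 5)|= 8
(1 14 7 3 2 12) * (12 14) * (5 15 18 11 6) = (1 12)(2 14 7 3)(5 15 18 11 6) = [0, 12, 14, 2, 4, 15, 5, 3, 8, 9, 10, 6, 1, 13, 7, 18, 16, 17, 11]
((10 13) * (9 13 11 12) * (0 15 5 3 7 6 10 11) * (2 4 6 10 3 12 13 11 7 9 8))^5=((0 15 5 12 8 2 4 6 3 9 11 13 7 10))^5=(0 2 11 15 4 13 5 6 7 12 3 10 8 9)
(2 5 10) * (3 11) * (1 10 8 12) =(1 10 2 5 8 12)(3 11) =[0, 10, 5, 11, 4, 8, 6, 7, 12, 9, 2, 3, 1]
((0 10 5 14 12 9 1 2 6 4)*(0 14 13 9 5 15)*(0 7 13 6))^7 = (0 2 1 9 13 7 15 10)(4 12 6 14 5)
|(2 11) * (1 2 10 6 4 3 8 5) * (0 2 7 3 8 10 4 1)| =30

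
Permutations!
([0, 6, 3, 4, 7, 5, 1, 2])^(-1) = [0, 6, 7, 2, 3, 5, 1, 4]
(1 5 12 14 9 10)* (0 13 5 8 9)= (0 13 5 12 14)(1 8 9 10)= [13, 8, 2, 3, 4, 12, 6, 7, 9, 10, 1, 11, 14, 5, 0]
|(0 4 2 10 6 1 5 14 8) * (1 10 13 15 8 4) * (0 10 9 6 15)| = |(0 1 5 14 4 2 13)(6 9)(8 10 15)| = 42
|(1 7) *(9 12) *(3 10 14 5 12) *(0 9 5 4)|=6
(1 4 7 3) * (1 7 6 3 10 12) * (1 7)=(1 4 6 3)(7 10 12)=[0, 4, 2, 1, 6, 5, 3, 10, 8, 9, 12, 11, 7]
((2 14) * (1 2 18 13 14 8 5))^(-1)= (1 5 8 2)(13 18 14)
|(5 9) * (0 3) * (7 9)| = 6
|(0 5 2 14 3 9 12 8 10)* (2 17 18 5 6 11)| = 30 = |(0 6 11 2 14 3 9 12 8 10)(5 17 18)|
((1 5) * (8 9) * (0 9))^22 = (0 9 8)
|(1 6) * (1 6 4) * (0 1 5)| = 4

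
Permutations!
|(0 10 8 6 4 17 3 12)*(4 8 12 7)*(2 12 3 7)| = 30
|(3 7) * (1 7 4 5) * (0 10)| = |(0 10)(1 7 3 4 5)| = 10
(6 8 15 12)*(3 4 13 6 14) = (3 4 13 6 8 15 12 14) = [0, 1, 2, 4, 13, 5, 8, 7, 15, 9, 10, 11, 14, 6, 3, 12]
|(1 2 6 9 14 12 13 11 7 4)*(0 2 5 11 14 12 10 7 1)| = 30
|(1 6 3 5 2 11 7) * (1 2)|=12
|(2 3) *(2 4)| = |(2 3 4)| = 3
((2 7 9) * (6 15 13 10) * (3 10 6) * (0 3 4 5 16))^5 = ((0 3 10 4 5 16)(2 7 9)(6 15 13))^5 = (0 16 5 4 10 3)(2 9 7)(6 13 15)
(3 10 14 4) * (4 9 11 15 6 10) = (3 4)(6 10 14 9 11 15) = [0, 1, 2, 4, 3, 5, 10, 7, 8, 11, 14, 15, 12, 13, 9, 6]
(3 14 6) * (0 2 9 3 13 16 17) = (0 2 9 3 14 6 13 16 17) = [2, 1, 9, 14, 4, 5, 13, 7, 8, 3, 10, 11, 12, 16, 6, 15, 17, 0]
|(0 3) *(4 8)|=|(0 3)(4 8)|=2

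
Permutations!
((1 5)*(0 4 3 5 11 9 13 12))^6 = (0 9 5)(1 4 13)(3 12 11) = ((0 4 3 5 1 11 9 13 12))^6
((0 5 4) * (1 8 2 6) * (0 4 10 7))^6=(0 10)(1 2)(5 7)(6 8)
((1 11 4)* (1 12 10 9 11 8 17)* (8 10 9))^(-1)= (1 17 8 10)(4 11 9 12)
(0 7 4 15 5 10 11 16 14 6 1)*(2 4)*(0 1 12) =(0 7 2 4 15 5 10 11 16 14 6 12) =[7, 1, 4, 3, 15, 10, 12, 2, 8, 9, 11, 16, 0, 13, 6, 5, 14]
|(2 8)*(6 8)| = |(2 6 8)| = 3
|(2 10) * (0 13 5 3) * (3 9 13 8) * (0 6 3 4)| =6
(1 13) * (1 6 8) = (1 13 6 8) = [0, 13, 2, 3, 4, 5, 8, 7, 1, 9, 10, 11, 12, 6]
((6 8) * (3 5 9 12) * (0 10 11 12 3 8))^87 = ((0 10 11 12 8 6)(3 5 9))^87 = (0 12)(6 11)(8 10)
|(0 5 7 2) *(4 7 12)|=6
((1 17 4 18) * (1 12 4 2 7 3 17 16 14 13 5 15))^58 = ((1 16 14 13 5 15)(2 7 3 17)(4 18 12))^58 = (1 5 14)(2 3)(4 18 12)(7 17)(13 16 15)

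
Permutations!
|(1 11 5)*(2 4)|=|(1 11 5)(2 4)|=6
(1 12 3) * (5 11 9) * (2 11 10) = (1 12 3)(2 11 9 5 10) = [0, 12, 11, 1, 4, 10, 6, 7, 8, 5, 2, 9, 3]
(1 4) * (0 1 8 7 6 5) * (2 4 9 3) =(0 1 9 3 2 4 8 7 6 5) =[1, 9, 4, 2, 8, 0, 5, 6, 7, 3]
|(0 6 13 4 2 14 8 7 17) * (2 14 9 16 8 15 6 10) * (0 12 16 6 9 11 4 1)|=55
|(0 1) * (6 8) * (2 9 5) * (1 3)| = |(0 3 1)(2 9 5)(6 8)| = 6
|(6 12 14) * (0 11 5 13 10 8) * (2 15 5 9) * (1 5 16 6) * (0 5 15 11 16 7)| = 24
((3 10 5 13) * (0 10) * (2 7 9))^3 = (0 13 10 3 5)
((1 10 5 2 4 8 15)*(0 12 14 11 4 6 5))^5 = (0 8 12 15 14 1 11 10 4)(2 5 6)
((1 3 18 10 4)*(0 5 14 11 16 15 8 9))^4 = ((0 5 14 11 16 15 8 9)(1 3 18 10 4))^4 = (0 16)(1 4 10 18 3)(5 15)(8 14)(9 11)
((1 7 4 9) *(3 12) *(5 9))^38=(12)(1 5 7 9 4)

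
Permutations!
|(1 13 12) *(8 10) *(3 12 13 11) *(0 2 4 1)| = 14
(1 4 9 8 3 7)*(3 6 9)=[0, 4, 2, 7, 3, 5, 9, 1, 6, 8]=(1 4 3 7)(6 9 8)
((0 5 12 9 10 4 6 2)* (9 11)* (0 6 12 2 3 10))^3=((0 5 2 6 3 10 4 12 11 9))^3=(0 6 4 9 2 10 11 5 3 12)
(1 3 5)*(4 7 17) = [0, 3, 2, 5, 7, 1, 6, 17, 8, 9, 10, 11, 12, 13, 14, 15, 16, 4] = (1 3 5)(4 7 17)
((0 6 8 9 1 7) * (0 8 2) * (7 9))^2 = ((0 6 2)(1 9)(7 8))^2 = (9)(0 2 6)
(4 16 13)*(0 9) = [9, 1, 2, 3, 16, 5, 6, 7, 8, 0, 10, 11, 12, 4, 14, 15, 13] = (0 9)(4 16 13)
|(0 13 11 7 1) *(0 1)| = |(0 13 11 7)| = 4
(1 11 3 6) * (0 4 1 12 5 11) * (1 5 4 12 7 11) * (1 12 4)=[4, 0, 2, 6, 5, 12, 7, 11, 8, 9, 10, 3, 1]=(0 4 5 12 1)(3 6 7 11)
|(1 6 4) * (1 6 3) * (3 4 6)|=3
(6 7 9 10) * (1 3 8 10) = (1 3 8 10 6 7 9) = [0, 3, 2, 8, 4, 5, 7, 9, 10, 1, 6]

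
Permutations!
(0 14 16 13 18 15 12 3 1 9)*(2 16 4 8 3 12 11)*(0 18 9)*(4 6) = (0 14 6 4 8 3 1)(2 16 13 9 18 15 11) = [14, 0, 16, 1, 8, 5, 4, 7, 3, 18, 10, 2, 12, 9, 6, 11, 13, 17, 15]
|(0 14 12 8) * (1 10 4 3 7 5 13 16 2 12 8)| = 30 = |(0 14 8)(1 10 4 3 7 5 13 16 2 12)|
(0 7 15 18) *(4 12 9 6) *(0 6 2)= [7, 1, 0, 3, 12, 5, 4, 15, 8, 2, 10, 11, 9, 13, 14, 18, 16, 17, 6]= (0 7 15 18 6 4 12 9 2)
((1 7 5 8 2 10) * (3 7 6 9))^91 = (1 6 9 3 7 5 8 2 10) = ((1 6 9 3 7 5 8 2 10))^91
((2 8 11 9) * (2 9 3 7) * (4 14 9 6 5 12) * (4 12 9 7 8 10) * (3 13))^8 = (2 14 10 7 4)(5 6 9)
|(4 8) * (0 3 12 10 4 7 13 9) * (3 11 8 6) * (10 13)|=|(0 11 8 7 10 4 6 3 12 13 9)|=11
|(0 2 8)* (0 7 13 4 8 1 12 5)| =20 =|(0 2 1 12 5)(4 8 7 13)|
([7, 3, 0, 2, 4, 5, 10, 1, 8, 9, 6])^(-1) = [2, 7, 3, 1, 4, 5, 10, 0, 8, 9, 6]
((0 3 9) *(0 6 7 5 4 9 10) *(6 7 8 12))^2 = ((0 3 10)(4 9 7 5)(6 8 12))^2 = (0 10 3)(4 7)(5 9)(6 12 8)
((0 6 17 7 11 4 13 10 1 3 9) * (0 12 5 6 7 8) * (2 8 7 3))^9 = (0 4 12 1 17)(2 7 3 13 5)(6 8 11 9 10)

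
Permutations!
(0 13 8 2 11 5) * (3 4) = [13, 1, 11, 4, 3, 0, 6, 7, 2, 9, 10, 5, 12, 8] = (0 13 8 2 11 5)(3 4)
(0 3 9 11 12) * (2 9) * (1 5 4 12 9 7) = (0 3 2 7 1 5 4 12)(9 11) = [3, 5, 7, 2, 12, 4, 6, 1, 8, 11, 10, 9, 0]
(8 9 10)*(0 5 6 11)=(0 5 6 11)(8 9 10)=[5, 1, 2, 3, 4, 6, 11, 7, 9, 10, 8, 0]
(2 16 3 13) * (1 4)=(1 4)(2 16 3 13)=[0, 4, 16, 13, 1, 5, 6, 7, 8, 9, 10, 11, 12, 2, 14, 15, 3]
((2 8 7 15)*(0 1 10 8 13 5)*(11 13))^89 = ((0 1 10 8 7 15 2 11 13 5))^89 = (0 5 13 11 2 15 7 8 10 1)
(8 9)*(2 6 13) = (2 6 13)(8 9) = [0, 1, 6, 3, 4, 5, 13, 7, 9, 8, 10, 11, 12, 2]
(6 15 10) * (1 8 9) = (1 8 9)(6 15 10) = [0, 8, 2, 3, 4, 5, 15, 7, 9, 1, 6, 11, 12, 13, 14, 10]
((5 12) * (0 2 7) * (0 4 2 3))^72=(12)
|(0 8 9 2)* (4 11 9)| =6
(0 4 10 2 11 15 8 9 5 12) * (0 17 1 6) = (0 4 10 2 11 15 8 9 5 12 17 1 6) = [4, 6, 11, 3, 10, 12, 0, 7, 9, 5, 2, 15, 17, 13, 14, 8, 16, 1]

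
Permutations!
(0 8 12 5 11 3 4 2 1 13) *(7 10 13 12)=(0 8 7 10 13)(1 12 5 11 3 4 2)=[8, 12, 1, 4, 2, 11, 6, 10, 7, 9, 13, 3, 5, 0]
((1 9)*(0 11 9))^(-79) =((0 11 9 1))^(-79) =(0 11 9 1)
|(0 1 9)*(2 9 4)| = 5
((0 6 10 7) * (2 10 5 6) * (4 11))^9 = (0 2 10 7)(4 11)(5 6)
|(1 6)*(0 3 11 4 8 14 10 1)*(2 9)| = 18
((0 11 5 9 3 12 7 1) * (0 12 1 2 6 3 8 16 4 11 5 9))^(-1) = ((0 5)(1 12 7 2 6 3)(4 11 9 8 16))^(-1) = (0 5)(1 3 6 2 7 12)(4 16 8 9 11)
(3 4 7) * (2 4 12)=(2 4 7 3 12)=[0, 1, 4, 12, 7, 5, 6, 3, 8, 9, 10, 11, 2]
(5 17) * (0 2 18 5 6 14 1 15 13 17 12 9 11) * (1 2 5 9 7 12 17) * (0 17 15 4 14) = (0 5 15 13 1 4 14 2 18 9 11 17 6)(7 12) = [5, 4, 18, 3, 14, 15, 0, 12, 8, 11, 10, 17, 7, 1, 2, 13, 16, 6, 9]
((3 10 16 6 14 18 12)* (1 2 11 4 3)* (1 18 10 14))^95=((1 2 11 4 3 14 10 16 6)(12 18))^95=(1 14 2 10 11 16 4 6 3)(12 18)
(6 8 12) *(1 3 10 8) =(1 3 10 8 12 6) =[0, 3, 2, 10, 4, 5, 1, 7, 12, 9, 8, 11, 6]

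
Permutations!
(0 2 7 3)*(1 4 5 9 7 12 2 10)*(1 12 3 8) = [10, 4, 3, 0, 5, 9, 6, 8, 1, 7, 12, 11, 2] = (0 10 12 2 3)(1 4 5 9 7 8)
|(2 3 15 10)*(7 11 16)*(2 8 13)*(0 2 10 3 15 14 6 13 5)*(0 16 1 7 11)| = 14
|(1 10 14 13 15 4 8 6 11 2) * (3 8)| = |(1 10 14 13 15 4 3 8 6 11 2)| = 11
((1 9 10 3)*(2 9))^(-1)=(1 3 10 9 2)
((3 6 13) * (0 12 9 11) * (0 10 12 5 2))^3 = ((0 5 2)(3 6 13)(9 11 10 12))^3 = (13)(9 12 10 11)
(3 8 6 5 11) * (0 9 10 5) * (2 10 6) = (0 9 6)(2 10 5 11 3 8) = [9, 1, 10, 8, 4, 11, 0, 7, 2, 6, 5, 3]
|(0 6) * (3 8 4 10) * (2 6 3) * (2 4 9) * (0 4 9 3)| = 10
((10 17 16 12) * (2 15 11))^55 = ((2 15 11)(10 17 16 12))^55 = (2 15 11)(10 12 16 17)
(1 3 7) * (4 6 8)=(1 3 7)(4 6 8)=[0, 3, 2, 7, 6, 5, 8, 1, 4]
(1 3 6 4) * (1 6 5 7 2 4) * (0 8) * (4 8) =(0 4 6 1 3 5 7 2 8) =[4, 3, 8, 5, 6, 7, 1, 2, 0]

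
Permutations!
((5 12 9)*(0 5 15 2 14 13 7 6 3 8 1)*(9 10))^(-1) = ((0 5 12 10 9 15 2 14 13 7 6 3 8 1))^(-1) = (0 1 8 3 6 7 13 14 2 15 9 10 12 5)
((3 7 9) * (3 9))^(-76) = (9)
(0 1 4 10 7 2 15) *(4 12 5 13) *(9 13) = [1, 12, 15, 3, 10, 9, 6, 2, 8, 13, 7, 11, 5, 4, 14, 0] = (0 1 12 5 9 13 4 10 7 2 15)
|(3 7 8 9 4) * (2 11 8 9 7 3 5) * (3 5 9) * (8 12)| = 14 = |(2 11 12 8 7 3 5)(4 9)|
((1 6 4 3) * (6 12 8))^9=((1 12 8 6 4 3))^9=(1 6)(3 8)(4 12)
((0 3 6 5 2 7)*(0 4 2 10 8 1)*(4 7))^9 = (0 6 10 1 3 5 8)(2 4)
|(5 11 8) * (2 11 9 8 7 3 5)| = 7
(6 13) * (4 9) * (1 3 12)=(1 3 12)(4 9)(6 13)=[0, 3, 2, 12, 9, 5, 13, 7, 8, 4, 10, 11, 1, 6]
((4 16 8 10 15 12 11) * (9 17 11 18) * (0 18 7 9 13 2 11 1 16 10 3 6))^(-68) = ((0 18 13 2 11 4 10 15 12 7 9 17 1 16 8 3 6))^(-68) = (18)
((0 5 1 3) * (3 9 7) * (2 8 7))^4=(0 2)(1 7)(3 9)(5 8)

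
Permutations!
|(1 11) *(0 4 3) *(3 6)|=4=|(0 4 6 3)(1 11)|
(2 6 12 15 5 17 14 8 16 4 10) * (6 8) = (2 8 16 4 10)(5 17 14 6 12 15) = [0, 1, 8, 3, 10, 17, 12, 7, 16, 9, 2, 11, 15, 13, 6, 5, 4, 14]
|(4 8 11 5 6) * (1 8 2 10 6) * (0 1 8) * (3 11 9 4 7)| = |(0 1)(2 10 6 7 3 11 5 8 9 4)| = 10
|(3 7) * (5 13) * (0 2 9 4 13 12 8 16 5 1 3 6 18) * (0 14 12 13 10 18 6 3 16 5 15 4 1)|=|(0 2 9 1 16 15 4 10 18 14 12 8 5 13)(3 7)|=14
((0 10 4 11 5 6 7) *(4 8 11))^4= ((0 10 8 11 5 6 7))^4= (0 5 10 6 8 7 11)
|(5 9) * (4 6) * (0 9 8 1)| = |(0 9 5 8 1)(4 6)| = 10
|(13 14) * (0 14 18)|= |(0 14 13 18)|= 4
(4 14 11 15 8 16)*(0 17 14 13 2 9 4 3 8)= (0 17 14 11 15)(2 9 4 13)(3 8 16)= [17, 1, 9, 8, 13, 5, 6, 7, 16, 4, 10, 15, 12, 2, 11, 0, 3, 14]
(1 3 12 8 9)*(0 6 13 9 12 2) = (0 6 13 9 1 3 2)(8 12) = [6, 3, 0, 2, 4, 5, 13, 7, 12, 1, 10, 11, 8, 9]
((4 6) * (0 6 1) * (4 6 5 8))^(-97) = ((0 5 8 4 1))^(-97) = (0 4 5 1 8)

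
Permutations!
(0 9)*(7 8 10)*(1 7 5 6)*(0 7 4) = [9, 4, 2, 3, 0, 6, 1, 8, 10, 7, 5] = (0 9 7 8 10 5 6 1 4)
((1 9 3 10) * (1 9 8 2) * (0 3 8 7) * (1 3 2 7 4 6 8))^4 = (0 9 8 3 4)(1 7 10 6 2)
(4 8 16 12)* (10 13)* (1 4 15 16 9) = [0, 4, 2, 3, 8, 5, 6, 7, 9, 1, 13, 11, 15, 10, 14, 16, 12] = (1 4 8 9)(10 13)(12 15 16)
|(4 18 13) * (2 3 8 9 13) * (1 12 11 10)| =|(1 12 11 10)(2 3 8 9 13 4 18)| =28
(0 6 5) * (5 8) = [6, 1, 2, 3, 4, 0, 8, 7, 5] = (0 6 8 5)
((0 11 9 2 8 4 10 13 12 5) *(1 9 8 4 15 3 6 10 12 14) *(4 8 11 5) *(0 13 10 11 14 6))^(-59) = (0 5 13 6 11 14 1 9 2 8 15 3)(4 12)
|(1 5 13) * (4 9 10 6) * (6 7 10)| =|(1 5 13)(4 9 6)(7 10)| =6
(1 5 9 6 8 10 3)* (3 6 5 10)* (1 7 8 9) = [0, 10, 2, 7, 4, 1, 9, 8, 3, 5, 6] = (1 10 6 9 5)(3 7 8)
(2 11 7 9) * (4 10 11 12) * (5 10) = [0, 1, 12, 3, 5, 10, 6, 9, 8, 2, 11, 7, 4] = (2 12 4 5 10 11 7 9)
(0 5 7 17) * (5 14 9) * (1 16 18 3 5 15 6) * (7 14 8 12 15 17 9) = (0 8 12 15 6 1 16 18 3 5 14 7 9 17) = [8, 16, 2, 5, 4, 14, 1, 9, 12, 17, 10, 11, 15, 13, 7, 6, 18, 0, 3]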